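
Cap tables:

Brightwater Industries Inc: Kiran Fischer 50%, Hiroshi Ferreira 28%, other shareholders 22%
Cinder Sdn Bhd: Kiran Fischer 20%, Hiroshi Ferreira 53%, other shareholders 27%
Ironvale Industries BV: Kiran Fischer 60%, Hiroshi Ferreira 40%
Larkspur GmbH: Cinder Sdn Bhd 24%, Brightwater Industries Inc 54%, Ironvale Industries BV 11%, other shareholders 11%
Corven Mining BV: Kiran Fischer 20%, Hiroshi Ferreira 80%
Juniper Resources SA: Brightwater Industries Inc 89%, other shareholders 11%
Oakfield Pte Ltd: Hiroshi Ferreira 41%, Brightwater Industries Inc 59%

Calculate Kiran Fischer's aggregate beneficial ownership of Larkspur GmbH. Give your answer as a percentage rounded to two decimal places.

Kiran reaches Larkspur along 3 paths.
Via Cinder: 20% × 24% = 4.8%.
Via Brightwater: 50% × 54% = 27%.
Via Ironvale: 60% × 11% = 6.6%.
Total: 4.8% + 27% + 6.6% = 38.4%.
Rounded: 38.40%.

38.40%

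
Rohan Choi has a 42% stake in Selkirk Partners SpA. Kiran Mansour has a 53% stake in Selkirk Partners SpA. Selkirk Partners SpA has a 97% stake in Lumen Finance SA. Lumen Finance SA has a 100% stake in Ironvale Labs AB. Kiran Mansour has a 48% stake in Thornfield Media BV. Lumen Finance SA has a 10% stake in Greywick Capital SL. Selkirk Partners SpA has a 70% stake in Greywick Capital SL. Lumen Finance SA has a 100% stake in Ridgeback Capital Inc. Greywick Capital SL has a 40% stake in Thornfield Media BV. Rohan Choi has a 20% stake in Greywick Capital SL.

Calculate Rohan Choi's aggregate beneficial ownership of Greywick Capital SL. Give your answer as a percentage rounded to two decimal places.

Rohan reaches Greywick along 3 paths.
Via Selkirk → Lumen: 42% × 97% × 10% = 4.074%.
Direct stake: 20% = 20%.
Via Selkirk: 42% × 70% = 29.4%.
Total: 4.074% + 20% + 29.4% = 53.474%.
Rounded: 53.47%.

53.47%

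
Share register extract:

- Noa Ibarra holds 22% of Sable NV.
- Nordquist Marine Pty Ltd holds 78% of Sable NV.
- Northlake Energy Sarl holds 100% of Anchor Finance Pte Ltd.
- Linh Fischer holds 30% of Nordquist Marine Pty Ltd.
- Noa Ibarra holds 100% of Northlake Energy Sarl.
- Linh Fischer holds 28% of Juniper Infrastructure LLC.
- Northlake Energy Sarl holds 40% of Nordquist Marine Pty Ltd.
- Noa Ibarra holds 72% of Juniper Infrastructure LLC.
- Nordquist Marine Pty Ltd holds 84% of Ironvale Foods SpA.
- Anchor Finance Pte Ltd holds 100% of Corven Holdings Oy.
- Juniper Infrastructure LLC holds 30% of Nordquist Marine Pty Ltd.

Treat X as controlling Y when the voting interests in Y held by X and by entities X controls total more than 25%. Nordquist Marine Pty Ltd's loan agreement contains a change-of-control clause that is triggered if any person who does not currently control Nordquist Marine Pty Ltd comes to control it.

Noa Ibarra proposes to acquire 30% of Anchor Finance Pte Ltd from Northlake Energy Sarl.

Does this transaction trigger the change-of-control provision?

The purchase adds only to Noa's holdings (Northlake's stake shrinks), so Noa is the only person who could newly come to control Nordquist.
Noa holds 100% of Northlake, so Noa controls Northlake.
Noa holds 72% of Juniper, so Noa controls Juniper.
Juniper and Northlake together hold 30% + 40% = 70% of Nordquist, so Noa controls Nordquist.
So Noa already controls Nordquist before the transaction.
After the purchase, Noa holds 30% of Anchor directly, and Northlake's stake falls to 70%.
Noa controlled Nordquist already, so this is not a new person acquiring control; every other person's position is unchanged or reduced.
No new person acquires control, so the clause is not triggered.

No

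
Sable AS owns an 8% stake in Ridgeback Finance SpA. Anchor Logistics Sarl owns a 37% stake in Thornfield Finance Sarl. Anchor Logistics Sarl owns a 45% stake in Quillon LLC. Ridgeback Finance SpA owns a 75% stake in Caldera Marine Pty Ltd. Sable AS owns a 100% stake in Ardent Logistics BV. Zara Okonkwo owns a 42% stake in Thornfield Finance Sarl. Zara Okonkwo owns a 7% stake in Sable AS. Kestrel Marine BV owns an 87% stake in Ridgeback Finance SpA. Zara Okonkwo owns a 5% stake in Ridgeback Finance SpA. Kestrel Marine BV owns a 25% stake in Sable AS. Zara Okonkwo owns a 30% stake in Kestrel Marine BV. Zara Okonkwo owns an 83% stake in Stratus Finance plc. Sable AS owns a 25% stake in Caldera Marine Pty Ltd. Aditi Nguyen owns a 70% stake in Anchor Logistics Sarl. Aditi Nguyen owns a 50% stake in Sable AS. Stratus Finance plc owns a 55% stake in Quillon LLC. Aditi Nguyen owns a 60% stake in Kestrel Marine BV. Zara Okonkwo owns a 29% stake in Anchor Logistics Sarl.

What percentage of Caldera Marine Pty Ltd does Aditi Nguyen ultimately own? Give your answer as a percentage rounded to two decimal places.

Aditi reaches Caldera along 5 paths.
Via Kestrel → Ridgeback: 60% × 87% × 75% = 39.15%.
Via Kestrel → Sable → Ridgeback: 60% × 25% × 8% × 75% = 0.9%.
Via Sable → Ridgeback: 50% × 8% × 75% = 3%.
Via Kestrel → Sable: 60% × 25% × 25% = 3.75%.
Via Sable: 50% × 25% = 12.5%.
Total: 39.15% + 0.9% + 3% + 3.75% + 12.5% = 59.3%.
Rounded: 59.30%.

59.30%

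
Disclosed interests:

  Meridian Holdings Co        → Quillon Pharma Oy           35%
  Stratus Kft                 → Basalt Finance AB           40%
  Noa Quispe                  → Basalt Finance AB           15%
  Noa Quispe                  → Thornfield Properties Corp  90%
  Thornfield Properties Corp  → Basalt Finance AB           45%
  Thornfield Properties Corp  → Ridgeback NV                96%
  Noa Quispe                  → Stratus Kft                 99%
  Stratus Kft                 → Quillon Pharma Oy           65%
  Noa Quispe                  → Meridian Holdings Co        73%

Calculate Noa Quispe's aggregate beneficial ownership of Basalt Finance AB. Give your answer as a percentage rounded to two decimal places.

95.10%

Noa reaches Basalt along 3 paths.
Direct stake: 15% = 15%.
Via Thornfield: 90% × 45% = 40.5%.
Via Stratus: 99% × 40% = 39.6%.
Total: 15% + 40.5% + 39.6% = 95.1%.
Rounded: 95.10%.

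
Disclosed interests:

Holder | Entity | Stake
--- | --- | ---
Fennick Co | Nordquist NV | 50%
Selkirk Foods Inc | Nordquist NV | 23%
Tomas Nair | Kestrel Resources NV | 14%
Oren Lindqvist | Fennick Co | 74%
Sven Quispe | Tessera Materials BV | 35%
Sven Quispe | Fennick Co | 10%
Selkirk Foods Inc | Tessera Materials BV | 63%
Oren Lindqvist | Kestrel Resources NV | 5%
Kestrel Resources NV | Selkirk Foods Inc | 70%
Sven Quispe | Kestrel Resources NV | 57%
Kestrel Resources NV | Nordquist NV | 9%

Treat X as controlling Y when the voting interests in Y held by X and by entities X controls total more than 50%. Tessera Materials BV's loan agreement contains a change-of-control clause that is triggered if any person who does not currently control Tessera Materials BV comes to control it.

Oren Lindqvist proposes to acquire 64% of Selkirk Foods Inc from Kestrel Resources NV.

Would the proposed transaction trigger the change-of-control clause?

The purchase adds only to Oren's holdings (Kestrel's stake shrinks), so Oren is the only person who could newly come to control Tessera.
Oren holds 74% of Fennick, so Oren controls Fennick.
Neither Oren nor any entity Oren controls holds any voting interest in Tessera.
So before the transaction, Oren does not control Tessera.
After the purchase, Oren holds 64% of Selkirk directly, and Kestrel's stake falls to 6%.
Oren holds 64% of Selkirk, so Oren controls Selkirk.
Selkirk holds 63% of Tessera, so Oren controls Tessera.
Oren did not control Tessera before and does after, so the clause is triggered.

Yes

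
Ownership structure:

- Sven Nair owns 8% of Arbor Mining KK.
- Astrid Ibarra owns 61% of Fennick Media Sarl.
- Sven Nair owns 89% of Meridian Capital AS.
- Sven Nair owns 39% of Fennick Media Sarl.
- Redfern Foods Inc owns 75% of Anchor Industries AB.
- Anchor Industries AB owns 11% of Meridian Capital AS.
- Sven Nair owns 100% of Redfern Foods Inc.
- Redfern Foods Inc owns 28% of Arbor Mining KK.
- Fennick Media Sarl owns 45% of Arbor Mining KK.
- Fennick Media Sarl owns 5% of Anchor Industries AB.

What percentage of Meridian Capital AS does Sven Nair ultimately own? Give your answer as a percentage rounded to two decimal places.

97.46%

Sven reaches Meridian along 3 paths.
Via Fennick → Anchor: 39% × 5% × 11% = 0.2145%.
Via Redfern → Anchor: 100% × 75% × 11% = 8.25%.
Direct stake: 89% = 89%.
Total: 0.2145% + 8.25% + 89% = 97.4645%.
Rounded: 97.46%.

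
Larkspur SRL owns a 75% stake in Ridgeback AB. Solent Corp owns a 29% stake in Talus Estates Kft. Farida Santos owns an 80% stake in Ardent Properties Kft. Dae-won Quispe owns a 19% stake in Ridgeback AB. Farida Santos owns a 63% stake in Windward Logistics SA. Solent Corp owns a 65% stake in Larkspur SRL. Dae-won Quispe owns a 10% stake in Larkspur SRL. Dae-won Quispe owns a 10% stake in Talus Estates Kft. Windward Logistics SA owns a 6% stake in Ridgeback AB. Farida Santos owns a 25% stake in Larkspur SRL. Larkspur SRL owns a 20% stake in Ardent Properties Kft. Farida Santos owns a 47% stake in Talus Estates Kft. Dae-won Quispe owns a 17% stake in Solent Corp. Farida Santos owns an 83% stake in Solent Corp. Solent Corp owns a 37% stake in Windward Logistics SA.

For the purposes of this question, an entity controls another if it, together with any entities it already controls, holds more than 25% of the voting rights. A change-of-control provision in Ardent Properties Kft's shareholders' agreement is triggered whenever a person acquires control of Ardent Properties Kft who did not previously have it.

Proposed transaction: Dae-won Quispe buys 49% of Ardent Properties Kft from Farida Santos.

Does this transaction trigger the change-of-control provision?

Yes

The purchase adds only to Dae-won's holdings (Farida's stake shrinks), so Dae-won is the only person who could newly come to control Ardent.
Dae-won's largest direct stake is 19% in Ridgeback, which does not meet the threshold, so Dae-won controls no company.
Neither Dae-won nor any entity Dae-won controls holds any voting interest in Ardent.
So before the transaction, Dae-won does not control Ardent.
After the purchase, Dae-won holds 49% of Ardent directly, and Farida's stake falls to 31%.
Dae-won holds 49% of Ardent, so Dae-won controls Ardent.
Dae-won did not control Ardent before and does after, so the clause is triggered.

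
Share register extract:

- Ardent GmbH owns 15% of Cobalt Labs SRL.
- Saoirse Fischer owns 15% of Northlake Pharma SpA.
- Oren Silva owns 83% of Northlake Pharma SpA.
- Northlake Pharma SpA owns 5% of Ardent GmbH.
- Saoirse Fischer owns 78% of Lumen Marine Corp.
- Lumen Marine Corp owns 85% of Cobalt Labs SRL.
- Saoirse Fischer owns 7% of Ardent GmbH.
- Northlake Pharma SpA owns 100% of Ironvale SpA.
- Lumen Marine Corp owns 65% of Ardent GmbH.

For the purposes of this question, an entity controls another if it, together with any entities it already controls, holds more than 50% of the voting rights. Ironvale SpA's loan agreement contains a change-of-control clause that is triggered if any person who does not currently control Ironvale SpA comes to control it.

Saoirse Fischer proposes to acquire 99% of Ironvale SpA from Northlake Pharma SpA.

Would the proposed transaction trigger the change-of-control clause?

The purchase adds only to Saoirse's holdings (Northlake's stake shrinks), so Saoirse is the only person who could newly come to control Ironvale.
Saoirse holds 78% of Lumen, so Saoirse controls Lumen.
Lumen and Saoirse together hold 65% + 7% = 72% of Ardent, so Saoirse controls Ardent.
Ardent and Lumen together hold 15% + 85% = 100% of Cobalt, so Saoirse controls Cobalt.
Neither Saoirse nor any entity Saoirse controls holds any voting interest in Ironvale.
So before the transaction, Saoirse does not control Ironvale.
After the purchase, Saoirse holds 99% of Ironvale directly, and Northlake's stake falls to 1%.
Saoirse holds 99% of Ironvale, so Saoirse controls Ironvale.
Saoirse did not control Ironvale before and does after, so the clause is triggered.

Yes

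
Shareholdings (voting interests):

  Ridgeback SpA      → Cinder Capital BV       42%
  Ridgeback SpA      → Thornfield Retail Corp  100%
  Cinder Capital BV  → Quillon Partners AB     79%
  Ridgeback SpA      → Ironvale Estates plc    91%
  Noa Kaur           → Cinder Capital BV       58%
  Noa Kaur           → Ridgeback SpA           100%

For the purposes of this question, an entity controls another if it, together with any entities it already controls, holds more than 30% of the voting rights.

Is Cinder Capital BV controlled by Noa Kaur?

Noa holds 100% of Ridgeback, so Noa controls Ridgeback.
Ridgeback and Noa together hold 42% + 58% = 100% of Cinder, so Noa controls Cinder.

Yes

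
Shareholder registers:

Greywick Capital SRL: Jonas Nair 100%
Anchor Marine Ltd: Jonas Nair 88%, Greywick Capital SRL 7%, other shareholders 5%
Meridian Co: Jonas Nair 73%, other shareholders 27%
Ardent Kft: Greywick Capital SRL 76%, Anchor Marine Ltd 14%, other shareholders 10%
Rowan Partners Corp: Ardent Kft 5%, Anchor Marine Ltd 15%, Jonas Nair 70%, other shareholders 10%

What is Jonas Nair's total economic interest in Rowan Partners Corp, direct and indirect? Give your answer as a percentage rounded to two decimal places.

88.72%

Jonas reaches Rowan along 6 paths.
Via Greywick → Ardent: 100% × 76% × 5% = 3.8%.
Via Anchor → Ardent: 88% × 14% × 5% = 0.616%.
Via Greywick → Anchor → Ardent: 100% × 7% × 14% × 5% = 0.049%.
Via Anchor: 88% × 15% = 13.2%.
Via Greywick → Anchor: 100% × 7% × 15% = 1.05%.
Direct stake: 70% = 70%.
Total: 3.8% + 0.616% + 0.049% + 13.2% + 1.05% + 70% = 88.715%.
Rounded: 88.72%.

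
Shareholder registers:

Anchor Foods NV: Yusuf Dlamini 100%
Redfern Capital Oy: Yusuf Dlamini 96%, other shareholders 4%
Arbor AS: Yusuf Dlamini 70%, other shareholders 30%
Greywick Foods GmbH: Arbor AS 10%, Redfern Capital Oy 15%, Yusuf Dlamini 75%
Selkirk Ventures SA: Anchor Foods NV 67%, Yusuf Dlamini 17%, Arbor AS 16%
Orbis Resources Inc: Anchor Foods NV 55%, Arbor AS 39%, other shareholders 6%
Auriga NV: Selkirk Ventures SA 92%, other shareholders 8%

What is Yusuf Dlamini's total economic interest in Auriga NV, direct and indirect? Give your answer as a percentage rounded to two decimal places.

87.58%

Yusuf reaches Auriga along 3 paths.
Via Anchor → Selkirk: 100% × 67% × 92% = 61.64%.
Via Selkirk: 17% × 92% = 15.64%.
Via Arbor → Selkirk: 70% × 16% × 92% = 10.304%.
Total: 61.64% + 15.64% + 10.304% = 87.584%.
Rounded: 87.58%.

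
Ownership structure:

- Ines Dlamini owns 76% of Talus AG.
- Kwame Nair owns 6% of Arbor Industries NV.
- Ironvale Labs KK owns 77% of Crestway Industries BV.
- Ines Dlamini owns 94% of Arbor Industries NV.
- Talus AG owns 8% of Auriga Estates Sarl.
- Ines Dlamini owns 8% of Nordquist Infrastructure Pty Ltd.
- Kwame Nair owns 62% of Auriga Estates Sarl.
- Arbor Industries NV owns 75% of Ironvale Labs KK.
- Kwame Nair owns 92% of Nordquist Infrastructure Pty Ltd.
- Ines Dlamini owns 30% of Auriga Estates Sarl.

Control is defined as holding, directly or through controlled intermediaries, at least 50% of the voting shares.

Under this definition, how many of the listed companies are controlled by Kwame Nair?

Kwame holds 92% of Nordquist, so Kwame controls Nordquist.
Kwame holds 62% of Auriga, so Kwame controls Auriga.
No other company's threshold is met.
Kwame controls 2 companies.

2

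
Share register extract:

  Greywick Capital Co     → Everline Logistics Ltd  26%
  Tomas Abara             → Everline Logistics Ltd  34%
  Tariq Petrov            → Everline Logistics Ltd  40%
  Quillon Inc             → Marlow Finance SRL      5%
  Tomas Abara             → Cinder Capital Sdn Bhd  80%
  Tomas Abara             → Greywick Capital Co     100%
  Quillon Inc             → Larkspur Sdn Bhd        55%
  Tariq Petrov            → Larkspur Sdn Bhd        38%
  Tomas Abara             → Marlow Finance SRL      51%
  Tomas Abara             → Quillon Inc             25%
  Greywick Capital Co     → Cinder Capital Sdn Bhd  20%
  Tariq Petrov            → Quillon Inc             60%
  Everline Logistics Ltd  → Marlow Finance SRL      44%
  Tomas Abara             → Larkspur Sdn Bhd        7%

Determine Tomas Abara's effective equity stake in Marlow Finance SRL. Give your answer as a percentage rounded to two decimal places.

78.65%

Tomas reaches Marlow along 4 paths.
Via Greywick → Everline: 100% × 26% × 44% = 11.44%.
Via Everline: 34% × 44% = 14.96%.
Via Quillon: 25% × 5% = 1.25%.
Direct stake: 51% = 51%.
Total: 11.44% + 14.96% + 1.25% + 51% = 78.65%.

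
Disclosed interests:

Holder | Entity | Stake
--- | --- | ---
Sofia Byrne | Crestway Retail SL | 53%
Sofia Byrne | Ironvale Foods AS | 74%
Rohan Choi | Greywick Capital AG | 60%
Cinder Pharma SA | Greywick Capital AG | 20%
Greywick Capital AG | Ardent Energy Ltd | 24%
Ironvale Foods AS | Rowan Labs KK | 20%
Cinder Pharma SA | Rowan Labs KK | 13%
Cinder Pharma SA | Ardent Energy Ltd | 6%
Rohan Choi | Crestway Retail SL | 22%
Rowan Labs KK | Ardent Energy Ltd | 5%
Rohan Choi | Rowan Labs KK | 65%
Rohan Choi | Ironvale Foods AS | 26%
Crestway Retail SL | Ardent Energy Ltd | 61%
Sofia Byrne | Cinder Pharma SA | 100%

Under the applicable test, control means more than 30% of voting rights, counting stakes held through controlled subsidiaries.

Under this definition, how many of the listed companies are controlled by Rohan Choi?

Rohan holds 65% of Rowan, so Rohan controls Rowan.
Rohan holds 60% of Greywick, so Rohan controls Greywick.
No other company's threshold is met.
Rohan controls 2 companies.

2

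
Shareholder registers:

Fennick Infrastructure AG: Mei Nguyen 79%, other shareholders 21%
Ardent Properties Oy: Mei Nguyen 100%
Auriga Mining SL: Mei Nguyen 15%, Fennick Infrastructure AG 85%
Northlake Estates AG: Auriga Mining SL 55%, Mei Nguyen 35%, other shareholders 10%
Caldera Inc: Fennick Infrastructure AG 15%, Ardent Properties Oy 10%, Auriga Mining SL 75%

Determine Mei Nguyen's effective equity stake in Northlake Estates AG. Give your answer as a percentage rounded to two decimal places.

80.18%

Mei reaches Northlake along 3 paths.
Via Auriga: 15% × 55% = 8.25%.
Via Fennick → Auriga: 79% × 85% × 55% = 36.9325%.
Direct stake: 35% = 35%.
Total: 8.25% + 36.9325% + 35% = 80.1825%.
Rounded: 80.18%.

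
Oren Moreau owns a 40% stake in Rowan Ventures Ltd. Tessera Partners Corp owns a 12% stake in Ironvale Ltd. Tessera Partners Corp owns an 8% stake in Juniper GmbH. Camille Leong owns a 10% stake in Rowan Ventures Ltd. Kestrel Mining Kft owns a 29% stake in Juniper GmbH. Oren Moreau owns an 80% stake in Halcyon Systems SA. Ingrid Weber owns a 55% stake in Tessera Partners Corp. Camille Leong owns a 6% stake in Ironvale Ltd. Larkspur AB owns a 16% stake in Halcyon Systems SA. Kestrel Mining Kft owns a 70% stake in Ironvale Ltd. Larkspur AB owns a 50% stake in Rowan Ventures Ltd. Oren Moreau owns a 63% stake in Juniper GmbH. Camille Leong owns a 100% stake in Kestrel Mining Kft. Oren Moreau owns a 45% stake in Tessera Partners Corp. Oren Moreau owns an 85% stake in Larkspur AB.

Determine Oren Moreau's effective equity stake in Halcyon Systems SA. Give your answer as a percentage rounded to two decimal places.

93.60%

Oren reaches Halcyon along 2 paths.
Direct stake: 80% = 80%.
Via Larkspur: 85% × 16% = 13.6%.
Total: 80% + 13.6% = 93.6%.
Rounded: 93.60%.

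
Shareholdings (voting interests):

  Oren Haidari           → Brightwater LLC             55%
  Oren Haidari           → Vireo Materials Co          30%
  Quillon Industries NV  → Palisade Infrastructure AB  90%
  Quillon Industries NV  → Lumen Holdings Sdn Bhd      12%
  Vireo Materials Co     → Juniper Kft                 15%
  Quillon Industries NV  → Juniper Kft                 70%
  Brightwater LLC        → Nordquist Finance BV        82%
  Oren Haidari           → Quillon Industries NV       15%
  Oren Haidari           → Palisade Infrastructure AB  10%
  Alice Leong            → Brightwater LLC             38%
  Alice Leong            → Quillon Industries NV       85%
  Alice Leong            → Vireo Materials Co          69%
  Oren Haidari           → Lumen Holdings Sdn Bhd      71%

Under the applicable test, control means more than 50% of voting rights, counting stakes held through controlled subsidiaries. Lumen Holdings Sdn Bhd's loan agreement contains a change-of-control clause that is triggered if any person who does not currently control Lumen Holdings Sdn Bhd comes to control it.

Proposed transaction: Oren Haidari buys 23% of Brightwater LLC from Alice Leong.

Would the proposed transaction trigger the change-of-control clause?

No

The purchase adds only to Oren's holdings (Alice's stake shrinks), so Oren is the only person who could newly come to control Lumen.
Oren holds 71% of Lumen, so Oren controls Lumen.
So Oren already controls Lumen before the transaction.
After the purchase, Oren's direct stake in Brightwater rises to 55% + 23% = 78%, and Alice's stake falls to 15%.
Oren controlled Lumen already, so this is not a new person acquiring control; every other person's position is unchanged or reduced.
No new person acquires control, so the clause is not triggered.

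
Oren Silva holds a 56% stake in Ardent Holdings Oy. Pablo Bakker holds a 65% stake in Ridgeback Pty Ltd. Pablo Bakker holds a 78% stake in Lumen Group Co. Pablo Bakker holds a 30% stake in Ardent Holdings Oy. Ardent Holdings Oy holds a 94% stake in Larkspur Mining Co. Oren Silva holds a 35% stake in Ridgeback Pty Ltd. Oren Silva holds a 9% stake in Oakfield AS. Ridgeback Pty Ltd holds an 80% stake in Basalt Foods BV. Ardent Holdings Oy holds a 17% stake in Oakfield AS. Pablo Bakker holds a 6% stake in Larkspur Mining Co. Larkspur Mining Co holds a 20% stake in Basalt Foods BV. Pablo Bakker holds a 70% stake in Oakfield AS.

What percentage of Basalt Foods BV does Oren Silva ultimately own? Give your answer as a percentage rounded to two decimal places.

Oren reaches Basalt along 2 paths.
Via Ardent → Larkspur: 56% × 94% × 20% = 10.528%.
Via Ridgeback: 35% × 80% = 28%.
Total: 10.528% + 28% = 38.528%.
Rounded: 38.53%.

38.53%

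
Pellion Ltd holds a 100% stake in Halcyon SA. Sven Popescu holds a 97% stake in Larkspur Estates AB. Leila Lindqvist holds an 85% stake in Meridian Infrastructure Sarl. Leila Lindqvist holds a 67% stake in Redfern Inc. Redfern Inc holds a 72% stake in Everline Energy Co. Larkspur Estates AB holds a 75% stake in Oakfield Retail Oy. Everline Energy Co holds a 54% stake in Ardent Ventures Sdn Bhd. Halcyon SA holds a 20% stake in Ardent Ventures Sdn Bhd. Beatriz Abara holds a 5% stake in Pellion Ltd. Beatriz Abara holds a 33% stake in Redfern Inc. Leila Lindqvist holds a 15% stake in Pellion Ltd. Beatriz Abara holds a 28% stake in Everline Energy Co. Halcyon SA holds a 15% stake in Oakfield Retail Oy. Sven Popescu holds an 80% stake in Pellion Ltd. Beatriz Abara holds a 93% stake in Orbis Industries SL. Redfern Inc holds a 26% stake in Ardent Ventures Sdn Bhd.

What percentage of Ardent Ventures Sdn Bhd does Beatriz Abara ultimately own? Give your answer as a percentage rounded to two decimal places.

Beatriz reaches Ardent along 4 paths.
Via Redfern → Everline: 33% × 72% × 54% = 12.8304%.
Via Everline: 28% × 54% = 15.12%.
Via Pellion → Halcyon: 5% × 100% × 20% = 1%.
Via Redfern: 33% × 26% = 8.58%.
Total: 12.8304% + 15.12% + 1% + 8.58% = 37.5304%.
Rounded: 37.53%.

37.53%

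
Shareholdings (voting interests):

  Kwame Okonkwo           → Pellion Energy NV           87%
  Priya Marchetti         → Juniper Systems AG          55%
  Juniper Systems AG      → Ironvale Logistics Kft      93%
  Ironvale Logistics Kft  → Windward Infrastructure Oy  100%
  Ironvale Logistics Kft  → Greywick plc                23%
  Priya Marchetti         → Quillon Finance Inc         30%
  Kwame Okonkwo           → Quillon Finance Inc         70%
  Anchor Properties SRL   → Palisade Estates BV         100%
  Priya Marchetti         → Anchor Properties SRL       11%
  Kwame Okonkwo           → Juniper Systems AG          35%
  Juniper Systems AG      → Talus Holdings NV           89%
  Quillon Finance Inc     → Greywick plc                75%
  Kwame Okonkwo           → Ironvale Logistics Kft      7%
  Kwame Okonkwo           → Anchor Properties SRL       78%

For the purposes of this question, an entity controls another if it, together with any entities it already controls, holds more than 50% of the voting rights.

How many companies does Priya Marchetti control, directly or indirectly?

4

Priya holds 55% of Juniper, so Priya controls Juniper.
Juniper holds 93% of Ironvale, so Priya controls Ironvale.
Juniper holds 89% of Talus, so Priya controls Talus.
Ironvale holds 100% of Windward, so Priya controls Windward.
No other company's threshold is met.
Priya controls 4 companies.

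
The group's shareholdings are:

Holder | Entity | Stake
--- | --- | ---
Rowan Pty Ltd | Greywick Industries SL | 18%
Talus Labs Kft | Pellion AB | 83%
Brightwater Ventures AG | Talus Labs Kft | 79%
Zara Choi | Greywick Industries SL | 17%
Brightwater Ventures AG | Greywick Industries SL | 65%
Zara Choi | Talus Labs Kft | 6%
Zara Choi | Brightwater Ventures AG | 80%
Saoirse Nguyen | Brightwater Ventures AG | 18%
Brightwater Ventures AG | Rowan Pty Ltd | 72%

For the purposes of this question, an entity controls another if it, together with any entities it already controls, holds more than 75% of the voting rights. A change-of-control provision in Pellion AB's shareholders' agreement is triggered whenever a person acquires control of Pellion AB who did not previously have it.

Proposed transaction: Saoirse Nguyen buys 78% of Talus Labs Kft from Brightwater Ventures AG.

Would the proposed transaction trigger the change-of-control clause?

Yes

The purchase adds only to Saoirse's holdings (Brightwater's stake shrinks), so Saoirse is the only person who could newly come to control Pellion.
Saoirse's largest direct stake is 18% in Brightwater, which does not meet the threshold, so Saoirse controls no company.
Neither Saoirse nor any entity Saoirse controls holds any voting interest in Pellion.
So before the transaction, Saoirse does not control Pellion.
After the purchase, Saoirse holds 78% of Talus directly, and Brightwater's stake falls to 1%.
Saoirse holds 78% of Talus, so Saoirse controls Talus.
Talus holds 83% of Pellion, so Saoirse controls Pellion.
Saoirse did not control Pellion before and does after, so the clause is triggered.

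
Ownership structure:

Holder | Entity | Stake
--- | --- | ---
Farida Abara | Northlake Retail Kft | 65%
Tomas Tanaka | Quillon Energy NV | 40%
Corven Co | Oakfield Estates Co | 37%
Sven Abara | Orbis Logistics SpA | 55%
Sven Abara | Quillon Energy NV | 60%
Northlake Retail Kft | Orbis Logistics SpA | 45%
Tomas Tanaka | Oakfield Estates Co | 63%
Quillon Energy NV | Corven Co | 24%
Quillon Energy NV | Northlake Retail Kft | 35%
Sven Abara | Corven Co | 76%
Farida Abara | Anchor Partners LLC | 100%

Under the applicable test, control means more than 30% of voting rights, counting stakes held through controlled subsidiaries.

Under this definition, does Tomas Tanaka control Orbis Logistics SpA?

Tomas holds 40% of Quillon, so Tomas controls Quillon.
Quillon holds 35% of Northlake, so Tomas controls Northlake.
Northlake holds 45% of Orbis, so Tomas controls Orbis.

Yes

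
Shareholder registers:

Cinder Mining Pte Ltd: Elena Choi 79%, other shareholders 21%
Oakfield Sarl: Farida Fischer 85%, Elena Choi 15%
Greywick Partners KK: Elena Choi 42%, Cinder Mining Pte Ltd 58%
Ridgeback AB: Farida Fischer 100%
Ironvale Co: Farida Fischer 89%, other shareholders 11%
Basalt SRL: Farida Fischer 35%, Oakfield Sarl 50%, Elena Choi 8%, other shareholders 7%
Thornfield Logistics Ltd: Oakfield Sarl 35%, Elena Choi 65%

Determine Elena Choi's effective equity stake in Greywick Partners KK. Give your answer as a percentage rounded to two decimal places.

87.82%

Elena reaches Greywick along 2 paths.
Direct stake: 42% = 42%.
Via Cinder: 79% × 58% = 45.82%.
Total: 42% + 45.82% = 87.82%.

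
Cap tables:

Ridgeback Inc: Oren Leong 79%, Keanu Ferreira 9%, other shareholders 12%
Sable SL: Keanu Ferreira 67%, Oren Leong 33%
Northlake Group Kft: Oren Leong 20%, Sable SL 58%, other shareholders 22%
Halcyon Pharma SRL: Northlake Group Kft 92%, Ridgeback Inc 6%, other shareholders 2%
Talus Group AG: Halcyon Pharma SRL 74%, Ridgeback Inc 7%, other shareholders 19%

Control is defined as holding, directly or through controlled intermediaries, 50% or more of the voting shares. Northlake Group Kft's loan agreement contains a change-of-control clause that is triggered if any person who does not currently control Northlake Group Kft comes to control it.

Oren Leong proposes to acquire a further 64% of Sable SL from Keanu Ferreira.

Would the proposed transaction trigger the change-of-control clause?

Yes

The purchase adds only to Oren's holdings (Keanu's stake shrinks), so Oren is the only person who could newly come to control Northlake.
Oren holds 79% of Ridgeback, so Oren controls Ridgeback.
In Northlake, Oren's side holds only 20%, not ≥ 50%.
So before the transaction, Oren does not control Northlake.
After the purchase, Oren's direct stake in Sable rises to 33% + 64% = 97%, and Keanu's stake falls to 3%.
Oren holds 97% of Sable, so Oren controls Sable.
Oren and Sable together hold 20% + 58% = 78% of Northlake, so Oren controls Northlake.
Oren did not control Northlake before and does after, so the clause is triggered.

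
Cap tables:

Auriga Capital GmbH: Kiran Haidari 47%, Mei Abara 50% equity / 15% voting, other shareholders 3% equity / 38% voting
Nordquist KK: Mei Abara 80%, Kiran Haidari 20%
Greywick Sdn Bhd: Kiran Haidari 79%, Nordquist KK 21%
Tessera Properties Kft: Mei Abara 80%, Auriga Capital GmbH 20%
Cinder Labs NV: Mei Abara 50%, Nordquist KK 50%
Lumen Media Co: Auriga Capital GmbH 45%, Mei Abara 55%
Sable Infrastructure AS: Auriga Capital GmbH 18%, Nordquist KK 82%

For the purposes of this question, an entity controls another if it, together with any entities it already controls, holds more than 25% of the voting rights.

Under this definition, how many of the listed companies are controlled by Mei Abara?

5

Mei holds 80% of Nordquist, so Mei controls Nordquist.
Mei holds 80% of Tessera, so Mei controls Tessera.
Mei and Nordquist together hold 50% + 50% = 100% of Cinder, so Mei controls Cinder.
Mei holds 55% of Lumen, so Mei controls Lumen.
Nordquist holds 82% of Sable, so Mei controls Sable.
No other company's threshold is met.
Mei controls 5 companies.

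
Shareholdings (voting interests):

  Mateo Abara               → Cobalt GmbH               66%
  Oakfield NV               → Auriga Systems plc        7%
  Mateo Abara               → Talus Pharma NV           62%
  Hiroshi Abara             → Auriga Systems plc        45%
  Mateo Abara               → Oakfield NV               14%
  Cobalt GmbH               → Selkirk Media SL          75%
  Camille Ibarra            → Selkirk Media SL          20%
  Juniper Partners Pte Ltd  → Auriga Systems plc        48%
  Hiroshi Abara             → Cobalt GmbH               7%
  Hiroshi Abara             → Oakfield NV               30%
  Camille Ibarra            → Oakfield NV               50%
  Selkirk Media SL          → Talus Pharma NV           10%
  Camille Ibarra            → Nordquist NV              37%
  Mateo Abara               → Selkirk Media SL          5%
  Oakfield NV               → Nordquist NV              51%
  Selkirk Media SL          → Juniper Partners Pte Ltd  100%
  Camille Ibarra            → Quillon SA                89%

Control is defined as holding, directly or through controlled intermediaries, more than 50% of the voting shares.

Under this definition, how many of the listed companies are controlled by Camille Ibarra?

Camille holds 89% of Quillon, so Camille controls Quillon.
No other company's threshold is met.
Camille controls 1 company.

1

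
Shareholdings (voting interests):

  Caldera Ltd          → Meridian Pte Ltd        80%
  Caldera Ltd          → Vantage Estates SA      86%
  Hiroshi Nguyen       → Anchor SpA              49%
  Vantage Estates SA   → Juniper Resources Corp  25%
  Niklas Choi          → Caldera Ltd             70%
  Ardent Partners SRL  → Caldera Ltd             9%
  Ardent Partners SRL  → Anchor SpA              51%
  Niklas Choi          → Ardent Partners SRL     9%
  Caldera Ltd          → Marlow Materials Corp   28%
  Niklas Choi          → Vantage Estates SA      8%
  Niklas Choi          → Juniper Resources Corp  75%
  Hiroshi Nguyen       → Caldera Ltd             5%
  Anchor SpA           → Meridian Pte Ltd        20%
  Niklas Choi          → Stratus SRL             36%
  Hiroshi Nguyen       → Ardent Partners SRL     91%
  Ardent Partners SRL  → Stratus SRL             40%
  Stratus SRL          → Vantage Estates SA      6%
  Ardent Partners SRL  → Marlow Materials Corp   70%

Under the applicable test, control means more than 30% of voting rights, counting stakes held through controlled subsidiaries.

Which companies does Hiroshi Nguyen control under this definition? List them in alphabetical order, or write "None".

Anchor SpA, Ardent Partners SRL, Marlow Materials Corp, Stratus SRL

Hiroshi holds 91% of Ardent, so Hiroshi controls Ardent.
Ardent holds 40% of Stratus, so Hiroshi controls Stratus.
Hiroshi and Ardent together hold 49% + 51% = 100% of Anchor, so Hiroshi controls Anchor.
Ardent holds 70% of Marlow, so Hiroshi controls Marlow.
No other company's threshold is met.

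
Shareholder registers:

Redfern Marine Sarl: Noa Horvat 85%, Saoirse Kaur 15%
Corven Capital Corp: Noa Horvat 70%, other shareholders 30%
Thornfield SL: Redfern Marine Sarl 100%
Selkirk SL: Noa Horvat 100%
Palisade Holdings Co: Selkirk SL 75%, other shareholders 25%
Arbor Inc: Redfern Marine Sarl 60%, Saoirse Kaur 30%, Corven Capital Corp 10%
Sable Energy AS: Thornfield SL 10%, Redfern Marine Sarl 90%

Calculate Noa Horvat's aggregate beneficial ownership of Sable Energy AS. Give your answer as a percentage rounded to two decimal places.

Noa reaches Sable along 2 paths.
Via Redfern → Thornfield: 85% × 100% × 10% = 8.5%.
Via Redfern: 85% × 90% = 76.5%.
Total: 8.5% + 76.5% = 85%.
Rounded: 85.00%.

85.00%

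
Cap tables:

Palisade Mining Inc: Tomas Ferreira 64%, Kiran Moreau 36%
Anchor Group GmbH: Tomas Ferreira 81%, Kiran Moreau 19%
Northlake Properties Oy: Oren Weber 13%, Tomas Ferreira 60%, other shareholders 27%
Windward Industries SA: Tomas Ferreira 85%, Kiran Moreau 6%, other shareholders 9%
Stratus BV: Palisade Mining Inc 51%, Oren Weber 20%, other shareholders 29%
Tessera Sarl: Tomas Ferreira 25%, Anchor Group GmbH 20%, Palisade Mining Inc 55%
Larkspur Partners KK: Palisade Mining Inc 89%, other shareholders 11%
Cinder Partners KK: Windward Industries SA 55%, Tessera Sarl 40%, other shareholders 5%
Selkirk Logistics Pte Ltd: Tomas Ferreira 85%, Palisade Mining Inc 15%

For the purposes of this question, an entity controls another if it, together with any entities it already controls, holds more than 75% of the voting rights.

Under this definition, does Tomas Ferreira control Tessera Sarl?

No

Tomas holds 81% of Anchor, so Tomas controls Anchor.
Tomas holds 85% of Windward, so Tomas controls Windward.
Tomas holds 85% of Selkirk, so Tomas controls Selkirk.
In Tessera, Tomas's side holds only 25% + 20% = 45%, not > 75%.
So Tomas does not control Tessera.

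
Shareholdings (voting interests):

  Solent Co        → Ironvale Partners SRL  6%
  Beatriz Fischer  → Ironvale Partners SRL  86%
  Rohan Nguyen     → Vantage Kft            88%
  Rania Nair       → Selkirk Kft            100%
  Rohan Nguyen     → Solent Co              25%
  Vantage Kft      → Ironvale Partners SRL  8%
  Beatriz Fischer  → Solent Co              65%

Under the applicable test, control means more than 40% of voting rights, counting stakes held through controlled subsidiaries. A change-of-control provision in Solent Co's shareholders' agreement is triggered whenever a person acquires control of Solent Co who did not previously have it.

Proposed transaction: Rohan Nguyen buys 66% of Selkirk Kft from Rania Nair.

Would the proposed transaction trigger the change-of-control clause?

No

The purchase adds only to Rohan's holdings (Rania's stake shrinks), so Rohan is the only person who could newly come to control Solent.
Rohan holds 88% of Vantage, so Rohan controls Vantage.
In Solent, Rohan's side holds only 25%, not > 40%.
So before the transaction, Rohan does not control Solent.
After the purchase, Rohan holds 66% of Selkirk directly, and Rania's stake falls to 34%.
Rohan holds 66% of Selkirk, so Rohan controls Selkirk.
After the transaction, Rohan's side holds 25% of Solent, not > 40%, so Rohan still does not control Solent.
No new person acquires control, so the clause is not triggered.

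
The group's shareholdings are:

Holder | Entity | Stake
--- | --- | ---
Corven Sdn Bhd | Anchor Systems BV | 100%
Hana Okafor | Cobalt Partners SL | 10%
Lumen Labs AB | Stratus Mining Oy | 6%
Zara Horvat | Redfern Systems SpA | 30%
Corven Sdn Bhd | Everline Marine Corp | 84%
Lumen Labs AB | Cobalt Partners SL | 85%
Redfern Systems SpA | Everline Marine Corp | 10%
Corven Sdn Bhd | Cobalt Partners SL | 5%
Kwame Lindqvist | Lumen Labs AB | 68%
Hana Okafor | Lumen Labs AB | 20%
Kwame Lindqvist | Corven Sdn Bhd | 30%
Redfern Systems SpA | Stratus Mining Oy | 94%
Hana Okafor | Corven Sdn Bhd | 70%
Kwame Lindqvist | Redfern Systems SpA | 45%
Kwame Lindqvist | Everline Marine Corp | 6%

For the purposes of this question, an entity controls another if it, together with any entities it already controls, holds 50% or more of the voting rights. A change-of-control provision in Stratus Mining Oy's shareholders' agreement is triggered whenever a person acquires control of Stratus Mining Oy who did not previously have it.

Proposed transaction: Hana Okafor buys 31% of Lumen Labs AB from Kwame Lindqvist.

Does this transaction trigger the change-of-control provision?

The purchase adds only to Hana's holdings (Kwame's stake shrinks), so Hana is the only person who could newly come to control Stratus.
Hana holds 70% of Corven, so Hana controls Corven.
Corven holds 100% of Anchor, so Hana controls Anchor.
Corven holds 84% of Everline, so Hana controls Everline.
Neither Hana nor any entity Hana controls holds any voting interest in Stratus.
So before the transaction, Hana does not control Stratus.
After the purchase, Hana's direct stake in Lumen rises to 20% + 31% = 51%, and Kwame's stake falls to 37%.
Hana holds 51% of Lumen, so Hana controls Lumen.
Hana and Corven and Lumen together hold 10% + 5% + 85% = 100% of Cobalt, so Hana controls Cobalt.
After the transaction, Hana's side holds 6% of Stratus, not ≥ 50%, so Hana still does not control Stratus.
No new person acquires control, so the clause is not triggered.

No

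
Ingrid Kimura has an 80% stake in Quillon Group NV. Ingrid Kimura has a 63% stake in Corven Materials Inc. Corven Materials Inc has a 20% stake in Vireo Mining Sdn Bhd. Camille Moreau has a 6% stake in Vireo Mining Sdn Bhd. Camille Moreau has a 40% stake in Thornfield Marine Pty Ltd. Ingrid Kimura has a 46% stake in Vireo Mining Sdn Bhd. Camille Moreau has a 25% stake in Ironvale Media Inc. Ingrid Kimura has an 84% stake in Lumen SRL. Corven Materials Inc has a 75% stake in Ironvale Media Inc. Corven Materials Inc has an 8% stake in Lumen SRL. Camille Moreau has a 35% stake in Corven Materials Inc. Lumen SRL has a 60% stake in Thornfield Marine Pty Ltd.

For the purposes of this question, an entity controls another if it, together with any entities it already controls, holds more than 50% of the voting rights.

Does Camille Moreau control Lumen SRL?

Camille's largest direct stake is 40% in Thornfield, which does not meet the threshold, so Camille controls no company.
Neither Camille nor any entity Camille controls holds any voting interest in Lumen.
So Camille does not control Lumen.

No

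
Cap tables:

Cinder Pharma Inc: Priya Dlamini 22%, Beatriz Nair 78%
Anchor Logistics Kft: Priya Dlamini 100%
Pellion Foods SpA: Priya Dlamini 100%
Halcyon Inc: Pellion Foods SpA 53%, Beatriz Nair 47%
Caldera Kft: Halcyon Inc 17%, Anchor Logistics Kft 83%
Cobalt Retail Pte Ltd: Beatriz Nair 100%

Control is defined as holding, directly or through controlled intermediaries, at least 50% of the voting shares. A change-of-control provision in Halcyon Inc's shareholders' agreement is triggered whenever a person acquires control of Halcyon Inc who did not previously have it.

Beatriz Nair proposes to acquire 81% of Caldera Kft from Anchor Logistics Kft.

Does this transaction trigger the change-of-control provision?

No

The purchase adds only to Beatriz's holdings (Anchor's stake shrinks), so Beatriz is the only person who could newly come to control Halcyon.
Beatriz holds 78% of Cinder, so Beatriz controls Cinder.
Beatriz holds 100% of Cobalt, so Beatriz controls Cobalt.
In Halcyon, Beatriz's side holds only 47%, not ≥ 50%.
So before the transaction, Beatriz does not control Halcyon.
After the purchase, Beatriz holds 81% of Caldera directly, and Anchor's stake falls to 2%.
Beatriz holds 81% of Caldera, so Beatriz controls Caldera.
After the transaction, Beatriz's side holds 47% of Halcyon, not ≥ 50%, so Beatriz still does not control Halcyon.
No new person acquires control, so the clause is not triggered.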